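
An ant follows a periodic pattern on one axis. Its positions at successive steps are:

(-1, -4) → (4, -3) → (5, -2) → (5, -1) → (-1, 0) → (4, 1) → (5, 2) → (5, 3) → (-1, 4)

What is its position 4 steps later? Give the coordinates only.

(-1, 8)

First: cycles through -1, 4, 5, 5 every 4 steps. Step 12 lands at position 0 of the cycle → -1.
Second: linear, +1 per step → 8 at step 12.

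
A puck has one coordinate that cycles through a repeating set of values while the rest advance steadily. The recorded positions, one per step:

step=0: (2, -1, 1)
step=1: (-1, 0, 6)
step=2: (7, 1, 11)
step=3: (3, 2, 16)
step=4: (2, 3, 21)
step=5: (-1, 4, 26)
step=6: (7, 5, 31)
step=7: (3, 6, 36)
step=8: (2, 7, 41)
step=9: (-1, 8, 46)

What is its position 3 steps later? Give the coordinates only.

First: cycles through 2, -1, 7, 3 every 4 steps. Step 12 lands at position 0 of the cycle → 2.
Second: linear, +1 per step → 11 at step 12.
Third: linear, +5 per step → 61 at step 12.

(2, 11, 61)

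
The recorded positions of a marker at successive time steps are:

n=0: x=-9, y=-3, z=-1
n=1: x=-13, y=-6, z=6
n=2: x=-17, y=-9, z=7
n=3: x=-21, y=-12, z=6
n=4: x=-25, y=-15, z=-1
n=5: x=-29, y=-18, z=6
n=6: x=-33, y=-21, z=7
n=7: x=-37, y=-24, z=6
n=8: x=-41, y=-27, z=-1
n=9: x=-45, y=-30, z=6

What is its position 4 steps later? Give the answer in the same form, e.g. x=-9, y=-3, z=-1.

x=-61, y=-42, z=6

X: linear, -4 per step → -61 at step 13.
Y: linear, -3 per step → -42 at step 13.
Z: cycles through -1, 6, 7, 6 every 4 steps. Step 13 lands at position 1 of the cycle → 6.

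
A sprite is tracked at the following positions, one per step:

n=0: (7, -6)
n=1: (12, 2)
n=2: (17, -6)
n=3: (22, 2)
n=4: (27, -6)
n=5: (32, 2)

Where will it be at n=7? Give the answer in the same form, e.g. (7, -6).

First: linear, +5 per step → 42 at step 7.
Second: cycles through -6, 2 every 2 steps. Step 7 lands at position 1 of the cycle → 2.

(42, 2)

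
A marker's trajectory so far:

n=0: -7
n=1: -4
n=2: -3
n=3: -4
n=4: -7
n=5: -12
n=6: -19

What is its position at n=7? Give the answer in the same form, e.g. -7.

Taking differences between consecutive positions: +3, +1, -1, -3, -5, -7. These grow by -2 each step.
step 7: -19 − 9 → -28

-28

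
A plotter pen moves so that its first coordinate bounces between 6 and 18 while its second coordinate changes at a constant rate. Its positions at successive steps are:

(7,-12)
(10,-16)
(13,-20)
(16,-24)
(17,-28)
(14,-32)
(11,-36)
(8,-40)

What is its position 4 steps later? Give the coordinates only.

(16,-56)

The first coordinate travels 3 per step and bounces off the walls at 6 and 18.
  step 8: 8 → 7
  step 9: 7 → 10
  step 10: 10 → 13
  step 11: 13 → 16
The second coordinate changes by -4 each step: at step 11 it is -56.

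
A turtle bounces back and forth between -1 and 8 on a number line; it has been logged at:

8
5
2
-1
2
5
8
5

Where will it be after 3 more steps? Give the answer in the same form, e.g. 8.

2

The value travels 3 per step and bounces off the walls at -1 and 8.
  step 8: 5 → 2
  step 9: 2 → -1
  step 10: -1 → 2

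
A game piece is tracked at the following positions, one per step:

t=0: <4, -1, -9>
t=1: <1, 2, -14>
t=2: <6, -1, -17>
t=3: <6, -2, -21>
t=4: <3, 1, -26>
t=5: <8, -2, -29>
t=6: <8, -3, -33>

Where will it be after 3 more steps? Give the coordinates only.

<10, -4, -45>

Step-to-step displacements: <-3, +3, -5>, <+5, -3, -3>, <+0, -1, -4>, <-3, +3, -5>, <+5, -3, -3>, <+0, -1, -4> — a repeating cycle of length 3.
step 7: apply <-3, +3, -5> → <5, 0, -38>
step 8: apply <+5, -3, -3> → <10, -3, -41>
step 9: apply <+0, -1, -4> → <10, -4, -45>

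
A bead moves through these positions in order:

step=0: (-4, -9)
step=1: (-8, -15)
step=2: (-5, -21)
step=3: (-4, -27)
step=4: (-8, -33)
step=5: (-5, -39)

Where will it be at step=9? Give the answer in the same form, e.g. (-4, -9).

The first coordinate repeats the cycle [-4, -8, -5] with period 3; step 9 mod 3 = 0, giving -4.
The second coordinate changes by -6 each step, so at step 9 it is -9 + 9·(-6) = -63.

(-4, -63)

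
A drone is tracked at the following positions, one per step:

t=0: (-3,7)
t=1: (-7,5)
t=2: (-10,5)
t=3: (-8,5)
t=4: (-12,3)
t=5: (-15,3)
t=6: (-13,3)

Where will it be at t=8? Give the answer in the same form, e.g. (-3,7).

Differencing gives (-4,-2), (-3,+0), (+2,+0), (-4,-2), (-3,+0), (+2,+0). This is the pattern (-4,-2), (-3,+0), (+2,+0) repeated.
step 7: apply (-4,-2) → (-17,1)
step 8: apply (-3,+0) → (-20,1)

(-20,1)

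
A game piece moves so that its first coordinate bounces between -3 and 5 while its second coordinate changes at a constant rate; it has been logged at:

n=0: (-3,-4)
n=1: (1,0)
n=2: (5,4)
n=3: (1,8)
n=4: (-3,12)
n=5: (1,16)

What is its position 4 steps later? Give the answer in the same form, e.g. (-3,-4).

The first coordinate travels 4 per step and bounces off the walls at -3 and 5.
  step 6: 1 → 5
  step 7: 5 → 1
  step 8: 1 → -3
  step 9: -3 → 1
The second coordinate changes by +4 each step: at step 9 it is 32.

(1,32)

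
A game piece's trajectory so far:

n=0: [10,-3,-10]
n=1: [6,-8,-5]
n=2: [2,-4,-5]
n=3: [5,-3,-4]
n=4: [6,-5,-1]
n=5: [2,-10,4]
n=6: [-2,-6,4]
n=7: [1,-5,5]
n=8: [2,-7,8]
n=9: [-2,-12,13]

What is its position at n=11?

Differencing gives [-4,-5,+5], [-4,+4,+0], [+3,+1,+1], [+1,-2,+3], [-4,-5,+5], [-4,+4,+0], [+3,+1,+1], [+1,-2,+3], [-4,-5,+5]. This is the pattern [-4,-5,+5], [-4,+4,+0], [+3,+1,+1], [+1,-2,+3] repeated.
step 10: apply [-4,+4,+0] → [-6,-8,13]
step 11: apply [+3,+1,+1] → [-3,-7,14]

[-3,-7,14]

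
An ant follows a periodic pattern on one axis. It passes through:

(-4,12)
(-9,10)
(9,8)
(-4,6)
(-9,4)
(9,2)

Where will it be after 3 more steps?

(9,-4)

The first coordinate repeats the cycle [-4, -9, 9] with period 3; step 8 mod 3 = 2, giving 9.
The second coordinate changes by -2 each step, so at step 8 it is 12 + 8·(-2) = -4.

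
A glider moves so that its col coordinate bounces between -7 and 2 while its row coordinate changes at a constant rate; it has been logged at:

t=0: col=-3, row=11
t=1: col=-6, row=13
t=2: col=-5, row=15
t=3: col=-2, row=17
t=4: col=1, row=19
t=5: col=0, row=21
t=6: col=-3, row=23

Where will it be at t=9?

The col coordinate travels 3 per step and bounces off the walls at -7 and 2.
  step 7: -3 → -6
  step 8: -6 → -5
  step 9: -5 → -2
The row coordinate changes by +2 each step: at step 9 it is 29.

col=-2, row=29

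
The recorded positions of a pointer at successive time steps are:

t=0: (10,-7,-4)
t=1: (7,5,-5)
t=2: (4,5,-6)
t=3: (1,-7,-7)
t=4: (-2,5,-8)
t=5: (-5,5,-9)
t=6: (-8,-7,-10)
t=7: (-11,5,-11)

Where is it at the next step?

First: linear, -3 per step → -14 at step 8.
Second: cycles through -7, 5, 5 every 3 steps. Step 8 lands at position 2 of the cycle → 5.
Third: linear, -1 per step → -12 at step 8.

(-14,5,-12)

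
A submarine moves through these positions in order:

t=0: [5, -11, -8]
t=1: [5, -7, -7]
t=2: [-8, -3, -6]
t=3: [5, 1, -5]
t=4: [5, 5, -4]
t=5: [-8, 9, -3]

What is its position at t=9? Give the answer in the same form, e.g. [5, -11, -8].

[5, 25, 1]

The first coordinate repeats the cycle [5, 5, -8] with period 3; step 9 mod 3 = 0, giving 5.
The second coordinate changes by +4 each step, so at step 9 it is -11 + 9·(4) = 25.
The third coordinate changes by +1 each step, so at step 9 it is -8 + 9·(1) = 1.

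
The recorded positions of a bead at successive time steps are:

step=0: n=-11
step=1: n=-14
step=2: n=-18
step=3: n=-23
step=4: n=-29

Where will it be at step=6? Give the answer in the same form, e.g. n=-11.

Successive displacements: -3, -4, -5, -6 — each changes by -1.
step 5: -29 − 7 → n=-36
step 6: -36 − 8 → n=-44

n=-44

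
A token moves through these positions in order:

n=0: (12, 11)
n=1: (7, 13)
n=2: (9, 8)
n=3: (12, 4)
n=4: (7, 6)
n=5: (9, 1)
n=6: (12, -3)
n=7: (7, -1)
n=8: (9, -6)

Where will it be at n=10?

Step-to-step displacements: (-5, +2), (+2, -5), (+3, -4), (-5, +2), (+2, -5), (+3, -4), (-5, +2), (+2, -5) — a repeating cycle of length 3.
step 9: apply (+3, -4) → (12, -10)
step 10: apply (-5, +2) → (7, -8)

(7, -8)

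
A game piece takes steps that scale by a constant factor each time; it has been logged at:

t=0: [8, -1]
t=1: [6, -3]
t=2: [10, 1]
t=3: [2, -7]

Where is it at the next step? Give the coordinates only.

The jumps are [-2, -2], [+4, +4], [-8, -8] — a geometric progression with ratio -2.
step 4: [2, -7] + [+16, +16] → [18, 9]

[18, 9]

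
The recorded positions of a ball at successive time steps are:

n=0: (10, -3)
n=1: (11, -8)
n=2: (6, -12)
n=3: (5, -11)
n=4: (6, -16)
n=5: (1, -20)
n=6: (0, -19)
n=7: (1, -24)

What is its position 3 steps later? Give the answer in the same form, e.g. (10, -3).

Step-to-step displacements: (+1, -5), (-5, -4), (-1, +1), (+1, -5), (-5, -4), (-1, +1), (+1, -5) — a repeating cycle of length 3.
step 8: apply (-5, -4) → (-4, -28)
step 9: apply (-1, +1) → (-5, -27)
step 10: apply (+1, -5) → (-4, -32)

(-4, -32)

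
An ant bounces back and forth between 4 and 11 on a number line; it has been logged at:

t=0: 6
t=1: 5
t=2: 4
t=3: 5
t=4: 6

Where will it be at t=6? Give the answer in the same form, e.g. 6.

8

The value reflects between 4 and 11, moving 1 per step.
  step 5: 6 → 7
  step 6: 7 → 8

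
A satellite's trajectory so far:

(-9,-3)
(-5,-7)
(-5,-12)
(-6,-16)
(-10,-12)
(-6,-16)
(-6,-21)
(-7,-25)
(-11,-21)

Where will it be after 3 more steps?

(-8,-34)

Differencing gives (+4,-4), (+0,-5), (-1,-4), (-4,+4), (+4,-4), (+0,-5), (-1,-4), (-4,+4). This is the pattern (+4,-4), (+0,-5), (-1,-4), (-4,+4) repeated.
step 9: apply (+4,-4) → (-7,-25)
step 10: apply (+0,-5) → (-7,-30)
step 11: apply (-1,-4) → (-8,-34)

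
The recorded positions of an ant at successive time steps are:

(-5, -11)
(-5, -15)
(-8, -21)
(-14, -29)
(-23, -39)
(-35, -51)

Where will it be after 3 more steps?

First differences are (+0, -4), (-3, -6), (-6, -8), (-9, -10), (-12, -12); their common second difference is (-3, -2) (constant acceleration).
step 6: (-35, -51) + (-15, -14) → (-50, -65)
step 7: (-50, -65) + (-18, -16) → (-68, -81)
step 8: (-68, -81) + (-21, -18) → (-89, -99)

(-89, -99)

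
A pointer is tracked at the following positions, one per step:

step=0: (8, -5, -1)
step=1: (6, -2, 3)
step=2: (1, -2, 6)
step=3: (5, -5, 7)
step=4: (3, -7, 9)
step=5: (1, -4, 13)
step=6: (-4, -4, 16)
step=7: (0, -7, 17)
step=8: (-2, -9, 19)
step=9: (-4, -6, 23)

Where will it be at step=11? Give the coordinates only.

(-5, -9, 27)

Step-to-step displacements: (-2, +3, +4), (-5, +0, +3), (+4, -3, +1), (-2, -2, +2), (-2, +3, +4), (-5, +0, +3), (+4, -3, +1), (-2, -2, +2), (-2, +3, +4) — a repeating cycle of length 4.
step 10: apply (-5, +0, +3) → (-9, -6, 26)
step 11: apply (+4, -3, +1) → (-5, -9, 27)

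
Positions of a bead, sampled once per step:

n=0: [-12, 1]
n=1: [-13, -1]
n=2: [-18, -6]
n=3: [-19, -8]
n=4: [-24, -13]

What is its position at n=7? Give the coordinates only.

Differencing gives [-1, -2], [-5, -5], [-1, -2], [-5, -5]. This is the pattern [-1, -2], [-5, -5] repeated.
step 5: apply [-1, -2] → [-25, -15]
step 6: apply [-5, -5] → [-30, -20]
step 7: apply [-1, -2] → [-31, -22]

[-31, -22]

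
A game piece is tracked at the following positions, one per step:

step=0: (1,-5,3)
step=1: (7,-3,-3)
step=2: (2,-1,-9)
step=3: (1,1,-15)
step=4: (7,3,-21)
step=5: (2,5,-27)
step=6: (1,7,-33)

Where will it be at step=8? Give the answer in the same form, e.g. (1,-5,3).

(2,11,-45)

First: cycles through 1, 7, 2 every 3 steps. Step 8 lands at position 2 of the cycle → 2.
Second: linear, +2 per step → 11 at step 8.
Third: linear, -6 per step → -45 at step 8.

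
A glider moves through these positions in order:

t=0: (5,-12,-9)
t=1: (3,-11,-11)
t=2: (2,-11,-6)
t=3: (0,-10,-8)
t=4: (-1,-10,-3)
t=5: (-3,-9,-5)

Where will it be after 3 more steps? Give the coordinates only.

Differencing gives (-2,+1,-2), (-1,+0,+5), (-2,+1,-2), (-1,+0,+5), (-2,+1,-2). This is the pattern (-2,+1,-2), (-1,+0,+5) repeated.
step 6: apply (-1,+0,+5) → (-4,-9,0)
step 7: apply (-2,+1,-2) → (-6,-8,-2)
step 8: apply (-1,+0,+5) → (-7,-8,3)

(-7,-8,3)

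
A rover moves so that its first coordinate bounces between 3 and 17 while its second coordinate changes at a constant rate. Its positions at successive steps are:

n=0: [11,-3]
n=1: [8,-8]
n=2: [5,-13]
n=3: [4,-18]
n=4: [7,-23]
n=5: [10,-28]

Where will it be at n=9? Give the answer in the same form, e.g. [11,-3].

[12,-48]

The first coordinate travels 3 per step and bounces off the walls at 3 and 17.
  step 6: 10 → 13
  step 7: 13 → 16
  step 8: 16 → 15
  step 9: 15 → 12
The second coordinate changes by -5 each step: at step 9 it is -48.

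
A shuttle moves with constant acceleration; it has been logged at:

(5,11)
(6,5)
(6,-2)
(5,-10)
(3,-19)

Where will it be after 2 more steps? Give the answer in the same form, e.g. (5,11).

First differences are (+1,-6), (+0,-7), (-1,-8), (-2,-9); their common second difference is (-1,-1) (constant acceleration).
step 5: (3,-19) + (-3,-10) → (0,-29)
step 6: (0,-29) + (-4,-11) → (-4,-40)

(-4,-40)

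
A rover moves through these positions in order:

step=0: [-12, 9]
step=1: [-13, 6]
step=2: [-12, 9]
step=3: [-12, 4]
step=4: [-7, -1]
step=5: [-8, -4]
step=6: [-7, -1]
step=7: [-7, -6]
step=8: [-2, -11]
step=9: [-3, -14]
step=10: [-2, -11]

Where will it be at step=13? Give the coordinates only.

[2, -24]

The moves between consecutive positions are [-1, -3], [+1, +3], [+0, -5], [+5, -5], [-1, -3], [+1, +3], [+0, -5], [+5, -5], [-1, -3], [+1, +3]; they repeat the 4-cycle [[-1, -3], [+1, +3], [+0, -5], [+5, -5]].
step 11: apply [+0, -5] → [-2, -16]
step 12: apply [+5, -5] → [3, -21]
step 13: apply [-1, -3] → [2, -24]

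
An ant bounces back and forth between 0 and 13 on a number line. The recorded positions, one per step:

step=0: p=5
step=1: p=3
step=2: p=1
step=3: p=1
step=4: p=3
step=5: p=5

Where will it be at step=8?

The value reflects between 0 and 13, moving 2 per step.
  step 6: 5 → 7
  step 7: 7 → 9
  step 8: 9 → 11

p=11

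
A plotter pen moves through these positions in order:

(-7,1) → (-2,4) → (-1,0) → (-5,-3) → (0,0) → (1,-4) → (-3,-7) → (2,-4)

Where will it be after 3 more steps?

(4,-8)

Step-to-step displacements: (+5,+3), (+1,-4), (-4,-3), (+5,+3), (+1,-4), (-4,-3), (+5,+3) — a repeating cycle of length 3.
step 8: apply (+1,-4) → (3,-8)
step 9: apply (-4,-3) → (-1,-11)
step 10: apply (+5,+3) → (4,-8)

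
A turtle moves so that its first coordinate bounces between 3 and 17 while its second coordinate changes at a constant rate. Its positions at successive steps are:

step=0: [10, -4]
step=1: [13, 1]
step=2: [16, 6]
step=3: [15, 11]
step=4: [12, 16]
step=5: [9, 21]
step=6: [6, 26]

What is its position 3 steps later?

The first coordinate travels 3 per step and bounces off the walls at 3 and 17.
  step 7: 6 → 3
  step 8: 3 → 6
  step 9: 6 → 9
The second coordinate changes by +5 each step: at step 9 it is 41.

[9, 41]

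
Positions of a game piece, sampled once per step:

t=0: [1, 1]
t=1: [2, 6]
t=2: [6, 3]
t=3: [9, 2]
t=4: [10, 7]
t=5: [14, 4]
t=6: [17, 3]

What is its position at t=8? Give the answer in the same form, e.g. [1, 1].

The moves between consecutive positions are [+1, +5], [+4, -3], [+3, -1], [+1, +5], [+4, -3], [+3, -1]; they repeat the 3-cycle [[+1, +5], [+4, -3], [+3, -1]].
step 7: apply [+1, +5] → [18, 8]
step 8: apply [+4, -3] → [22, 5]

[22, 5]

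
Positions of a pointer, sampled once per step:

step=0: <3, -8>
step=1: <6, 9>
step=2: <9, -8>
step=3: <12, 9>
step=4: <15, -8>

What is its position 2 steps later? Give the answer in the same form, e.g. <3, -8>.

The first coordinate changes by +3 each step, so at step 6 it is 3 + 6·(3) = 21.
The second coordinate repeats the cycle [-8, 9] with period 2; step 6 mod 2 = 0, giving -8.

<21, -8>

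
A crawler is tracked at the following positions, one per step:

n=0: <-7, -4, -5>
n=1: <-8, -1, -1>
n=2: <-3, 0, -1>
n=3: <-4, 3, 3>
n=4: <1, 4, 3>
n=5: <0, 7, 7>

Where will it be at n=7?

The moves between consecutive positions are <-1, +3, +4>, <+5, +1, +0>, <-1, +3, +4>, <+5, +1, +0>, <-1, +3, +4>; they repeat the 2-cycle [<-1, +3, +4>, <+5, +1, +0>].
step 6: apply <+5, +1, +0> → <5, 8, 7>
step 7: apply <-1, +3, +4> → <4, 11, 11>

<4, 11, 11>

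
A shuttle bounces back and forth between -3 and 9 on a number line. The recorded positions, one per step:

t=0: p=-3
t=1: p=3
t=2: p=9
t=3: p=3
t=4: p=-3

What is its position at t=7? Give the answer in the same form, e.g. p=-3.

The value reflects between -3 and 9, moving 6 per step.
  step 5: -3 → 3
  step 6: 3 → 9
  step 7: 9 → 3

p=3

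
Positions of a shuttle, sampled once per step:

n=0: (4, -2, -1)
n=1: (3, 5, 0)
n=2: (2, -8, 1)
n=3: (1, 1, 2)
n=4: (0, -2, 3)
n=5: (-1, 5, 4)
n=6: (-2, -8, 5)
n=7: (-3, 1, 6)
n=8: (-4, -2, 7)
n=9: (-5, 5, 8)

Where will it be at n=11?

First: linear, -1 per step → -7 at step 11.
Second: cycles through -2, 5, -8, 1 every 4 steps. Step 11 lands at position 3 of the cycle → 1.
Third: linear, +1 per step → 10 at step 11.

(-7, 1, 10)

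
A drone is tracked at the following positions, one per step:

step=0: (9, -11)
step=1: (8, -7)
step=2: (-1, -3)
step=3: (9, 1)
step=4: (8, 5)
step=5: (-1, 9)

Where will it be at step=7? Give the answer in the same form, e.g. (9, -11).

First: cycles through 9, 8, -1 every 3 steps. Step 7 lands at position 1 of the cycle → 8.
Second: linear, +4 per step → 17 at step 7.

(8, 17)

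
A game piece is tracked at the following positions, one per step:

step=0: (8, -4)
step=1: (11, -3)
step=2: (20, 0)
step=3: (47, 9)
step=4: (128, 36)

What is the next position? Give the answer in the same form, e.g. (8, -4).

Consecutive displacements (+3, +1), (+9, +3), (+27, +9), (+81, +27) scale by a factor of 3 each step.
step 5: (128, 36) + (+243, +81) → (371, 117)

(371, 117)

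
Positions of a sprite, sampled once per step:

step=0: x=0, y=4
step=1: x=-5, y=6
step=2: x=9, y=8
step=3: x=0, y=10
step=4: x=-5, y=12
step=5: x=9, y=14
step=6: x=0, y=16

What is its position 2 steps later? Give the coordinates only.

The x coordinate repeats the cycle [0, -5, 9] with period 3; step 8 mod 3 = 2, giving 9.
The y coordinate changes by +2 each step, so at step 8 it is 4 + 8·(2) = 20.

x=9, y=20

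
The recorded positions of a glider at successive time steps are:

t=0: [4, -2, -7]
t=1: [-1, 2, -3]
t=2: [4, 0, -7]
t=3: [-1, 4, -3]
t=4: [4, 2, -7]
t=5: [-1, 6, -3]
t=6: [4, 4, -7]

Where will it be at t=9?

The moves between consecutive positions are [-5, +4, +4], [+5, -2, -4], [-5, +4, +4], [+5, -2, -4], [-5, +4, +4], [+5, -2, -4]; they repeat the 2-cycle [[-5, +4, +4], [+5, -2, -4]].
step 7: apply [-5, +4, +4] → [-1, 8, -3]
step 8: apply [+5, -2, -4] → [4, 6, -7]
step 9: apply [-5, +4, +4] → [-1, 10, -3]

[-1, 10, -3]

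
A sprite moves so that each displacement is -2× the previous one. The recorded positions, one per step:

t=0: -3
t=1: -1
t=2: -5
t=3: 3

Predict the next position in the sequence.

The jumps are +2, -4, +8 — a geometric progression with ratio -2.
step 4: 3 − 16 → -13

-13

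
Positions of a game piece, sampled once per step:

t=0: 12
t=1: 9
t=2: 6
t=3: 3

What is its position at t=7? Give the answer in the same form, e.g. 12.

-9

Constant displacement of -3 per step.
step 4: 3 − 3 → 0
step 5: 0 − 3 → -3
step 6: -3 − 3 → -6
step 7: -6 − 3 → -9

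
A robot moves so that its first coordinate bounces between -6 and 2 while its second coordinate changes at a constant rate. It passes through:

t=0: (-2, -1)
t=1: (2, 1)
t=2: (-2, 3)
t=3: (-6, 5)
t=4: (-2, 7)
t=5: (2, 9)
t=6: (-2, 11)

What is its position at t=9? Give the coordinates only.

The first coordinate travels 4 per step and bounces off the walls at -6 and 2.
  step 7: -2 → -6
  step 8: -6 → -2
  step 9: -2 → 2
The second coordinate changes by +2 each step: at step 9 it is 17.

(2, 17)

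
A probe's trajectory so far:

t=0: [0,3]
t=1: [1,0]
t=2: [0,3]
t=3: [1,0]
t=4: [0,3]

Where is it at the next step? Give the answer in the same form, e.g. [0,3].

Step-to-step displacements: [+1,-3], [-1,+3], [+1,-3], [-1,+3]; each is -1× the previous.
step 5: [0,3] + [+1,-3] → [1,0]

[1,0]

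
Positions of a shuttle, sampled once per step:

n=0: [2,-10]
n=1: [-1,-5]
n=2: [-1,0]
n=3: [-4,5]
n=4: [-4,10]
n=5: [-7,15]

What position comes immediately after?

[-7,20]

Differencing gives [-3,+5], [+0,+5], [-3,+5], [+0,+5], [-3,+5]. This is the pattern [-3,+5], [+0,+5] repeated.
step 6: apply [+0,+5] → [-7,20]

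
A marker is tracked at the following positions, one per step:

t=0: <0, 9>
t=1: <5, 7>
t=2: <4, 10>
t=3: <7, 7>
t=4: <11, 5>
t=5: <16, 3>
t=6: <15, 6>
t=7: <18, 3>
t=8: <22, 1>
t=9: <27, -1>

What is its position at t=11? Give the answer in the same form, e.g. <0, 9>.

<29, -1>

The moves between consecutive positions are <+5, -2>, <-1, +3>, <+3, -3>, <+4, -2>, <+5, -2>, <-1, +3>, <+3, -3>, <+4, -2>, <+5, -2>; they repeat the 4-cycle [<+5, -2>, <-1, +3>, <+3, -3>, <+4, -2>].
step 10: apply <-1, +3> → <26, 2>
step 11: apply <+3, -3> → <29, -1>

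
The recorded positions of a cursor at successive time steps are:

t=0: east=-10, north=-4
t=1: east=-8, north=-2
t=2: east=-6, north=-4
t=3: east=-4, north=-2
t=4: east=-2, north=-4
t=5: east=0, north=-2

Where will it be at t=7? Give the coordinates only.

The east coordinate changes by +2 each step, so at step 7 it is -10 + 7·(2) = 4.
The north coordinate repeats the cycle [-4, -2] with period 2; step 7 mod 2 = 1, giving -2.

east=4, north=-2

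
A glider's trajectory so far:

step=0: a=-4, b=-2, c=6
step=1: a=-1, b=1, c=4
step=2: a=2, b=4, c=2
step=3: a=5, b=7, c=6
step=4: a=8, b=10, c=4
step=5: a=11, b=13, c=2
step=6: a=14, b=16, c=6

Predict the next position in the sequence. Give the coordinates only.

A: linear, +3 per step → 17 at step 7.
B: linear, +3 per step → 19 at step 7.
C: cycles through 6, 4, 2 every 3 steps. Step 7 lands at position 1 of the cycle → 4.

a=17, b=19, c=4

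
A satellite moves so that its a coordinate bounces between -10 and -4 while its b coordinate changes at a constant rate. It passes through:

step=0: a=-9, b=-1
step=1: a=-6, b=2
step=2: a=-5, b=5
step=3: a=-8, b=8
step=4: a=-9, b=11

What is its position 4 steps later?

a=-9, b=23

The a coordinate travels 3 per step and bounces off the walls at -10 and -4.
  step 5: -9 → -6
  step 6: -6 → -5
  step 7: -5 → -8
  step 8: -8 → -9
The b coordinate changes by +3 each step: at step 8 it is 23.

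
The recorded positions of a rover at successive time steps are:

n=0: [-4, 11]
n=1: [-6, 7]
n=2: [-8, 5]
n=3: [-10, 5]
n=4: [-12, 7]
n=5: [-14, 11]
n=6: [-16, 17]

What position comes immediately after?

Taking differences between consecutive positions: [-2, -4], [-2, -2], [-2, +0], [-2, +2], [-2, +4], [-2, +6]. These grow by [+0, +2] each step.
step 7: [-16, 17] + [-2, +8] → [-18, 25]

[-18, 25]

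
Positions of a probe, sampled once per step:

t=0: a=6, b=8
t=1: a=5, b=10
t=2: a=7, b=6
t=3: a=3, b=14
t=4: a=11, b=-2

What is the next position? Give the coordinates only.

a=-5, b=30

Consecutive displacements (-1, +2), (+2, -4), (-4, +8), (+8, -16) scale by a factor of -2 each step.
step 5: a=11, b=-2 + (-16, +32) → a=-5, b=30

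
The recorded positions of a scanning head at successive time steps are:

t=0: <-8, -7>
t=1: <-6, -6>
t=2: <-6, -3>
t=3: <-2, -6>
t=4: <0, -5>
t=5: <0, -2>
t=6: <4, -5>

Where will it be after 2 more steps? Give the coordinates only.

The moves between consecutive positions are <+2, +1>, <+0, +3>, <+4, -3>, <+2, +1>, <+0, +3>, <+4, -3>; they repeat the 3-cycle [<+2, +1>, <+0, +3>, <+4, -3>].
step 7: apply <+2, +1> → <6, -4>
step 8: apply <+0, +3> → <6, -1>

<6, -1>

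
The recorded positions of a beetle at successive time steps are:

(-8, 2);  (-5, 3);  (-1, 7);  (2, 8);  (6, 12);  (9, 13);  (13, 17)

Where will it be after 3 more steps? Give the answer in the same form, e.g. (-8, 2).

Step-to-step displacements: (+3, +1), (+4, +4), (+3, +1), (+4, +4), (+3, +1), (+4, +4) — a repeating cycle of length 2.
step 7: apply (+3, +1) → (16, 18)
step 8: apply (+4, +4) → (20, 22)
step 9: apply (+3, +1) → (23, 23)

(23, 23)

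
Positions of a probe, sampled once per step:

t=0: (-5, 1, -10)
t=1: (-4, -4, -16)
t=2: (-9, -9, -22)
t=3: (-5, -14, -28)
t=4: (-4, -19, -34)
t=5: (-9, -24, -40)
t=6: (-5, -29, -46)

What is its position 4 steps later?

The first coordinate repeats the cycle [-5, -4, -9] with period 3; step 10 mod 3 = 1, giving -4.
The second coordinate changes by -5 each step, so at step 10 it is 1 + 10·(-5) = -49.
The third coordinate changes by -6 each step, so at step 10 it is -10 + 10·(-6) = -70.

(-4, -49, -70)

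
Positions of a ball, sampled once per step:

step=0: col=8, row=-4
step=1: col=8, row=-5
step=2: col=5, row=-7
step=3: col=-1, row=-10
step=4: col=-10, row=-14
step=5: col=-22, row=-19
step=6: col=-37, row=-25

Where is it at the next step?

First differences are (+0, -1), (-3, -2), (-6, -3), (-9, -4), (-12, -5), (-15, -6); their common second difference is (-3, -1) (constant acceleration).
step 7: col=-37, row=-25 + (-18, -7) → col=-55, row=-32

col=-55, row=-32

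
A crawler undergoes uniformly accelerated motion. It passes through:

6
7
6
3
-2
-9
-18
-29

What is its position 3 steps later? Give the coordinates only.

Successive displacements: +1, -1, -3, -5, -7, -9, -11 — each changes by -2.
step 8: -29 − 13 → -42
step 9: -42 − 15 → -57
step 10: -57 − 17 → -74

-74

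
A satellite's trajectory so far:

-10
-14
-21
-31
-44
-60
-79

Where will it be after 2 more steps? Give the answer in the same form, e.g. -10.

-126

Taking differences between consecutive positions: -4, -7, -10, -13, -16, -19. These grow by -3 each step.
step 7: -79 − 22 → -101
step 8: -101 − 25 → -126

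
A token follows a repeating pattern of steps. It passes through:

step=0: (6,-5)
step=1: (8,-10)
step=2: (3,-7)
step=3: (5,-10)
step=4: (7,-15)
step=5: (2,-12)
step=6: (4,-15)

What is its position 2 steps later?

(1,-17)

The moves between consecutive positions are (+2,-5), (-5,+3), (+2,-3), (+2,-5), (-5,+3), (+2,-3); they repeat the 3-cycle [(+2,-5), (-5,+3), (+2,-3)].
step 7: apply (+2,-5) → (6,-20)
step 8: apply (-5,+3) → (1,-17)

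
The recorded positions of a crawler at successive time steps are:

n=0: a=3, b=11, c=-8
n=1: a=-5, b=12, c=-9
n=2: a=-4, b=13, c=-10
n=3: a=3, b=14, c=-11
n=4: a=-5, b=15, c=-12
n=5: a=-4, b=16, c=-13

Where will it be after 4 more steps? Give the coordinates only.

a=3, b=20, c=-17

A: cycles through 3, -5, -4 every 3 steps. Step 9 lands at position 0 of the cycle → 3.
B: linear, +1 per step → 20 at step 9.
C: linear, -1 per step → -17 at step 9.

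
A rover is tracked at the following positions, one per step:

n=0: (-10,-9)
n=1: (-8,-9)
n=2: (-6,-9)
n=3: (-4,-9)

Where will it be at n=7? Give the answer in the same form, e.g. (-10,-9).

The position changes by (+2,+0) every step.
step 4: (-4,-9) + (+2,+0) → (-2,-9)
step 5: (-2,-9) + (+2,+0) → (0,-9)
step 6: (0,-9) + (+2,+0) → (2,-9)
step 7: (2,-9) + (+2,+0) → (4,-9)

(4,-9)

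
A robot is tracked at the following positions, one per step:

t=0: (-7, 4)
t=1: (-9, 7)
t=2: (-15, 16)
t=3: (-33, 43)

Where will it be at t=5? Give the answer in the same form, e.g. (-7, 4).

The jumps are (-2, +3), (-6, +9), (-18, +27) — a geometric progression with ratio 3.
step 4: (-33, 43) + (-54, +81) → (-87, 124)
step 5: (-87, 124) + (-162, +243) → (-249, 367)

(-249, 367)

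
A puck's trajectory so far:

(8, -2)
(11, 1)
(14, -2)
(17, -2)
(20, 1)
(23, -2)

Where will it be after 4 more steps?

(35, -2)

The first coordinate changes by +3 each step, so at step 9 it is 8 + 9·(3) = 35.
The second coordinate repeats the cycle [-2, 1, -2] with period 3; step 9 mod 3 = 0, giving -2.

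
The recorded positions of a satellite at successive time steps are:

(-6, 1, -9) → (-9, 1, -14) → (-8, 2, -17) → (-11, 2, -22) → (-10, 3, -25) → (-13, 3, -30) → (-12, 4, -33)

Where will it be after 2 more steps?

(-14, 5, -41)

The moves between consecutive positions are (-3, +0, -5), (+1, +1, -3), (-3, +0, -5), (+1, +1, -3), (-3, +0, -5), (+1, +1, -3); they repeat the 2-cycle [(-3, +0, -5), (+1, +1, -3)].
step 7: apply (-3, +0, -5) → (-15, 4, -38)
step 8: apply (+1, +1, -3) → (-14, 5, -41)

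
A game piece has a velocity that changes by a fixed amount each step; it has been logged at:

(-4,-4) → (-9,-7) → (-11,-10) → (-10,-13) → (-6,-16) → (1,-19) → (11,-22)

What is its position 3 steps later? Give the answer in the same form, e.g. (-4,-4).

Successive displacements: (-5,-3), (-2,-3), (+1,-3), (+4,-3), (+7,-3), (+10,-3) — each changes by (+3,+0).
step 7: (11,-22) + (+13,-3) → (24,-25)
step 8: (24,-25) + (+16,-3) → (40,-28)
step 9: (40,-28) + (+19,-3) → (59,-31)

(59,-31)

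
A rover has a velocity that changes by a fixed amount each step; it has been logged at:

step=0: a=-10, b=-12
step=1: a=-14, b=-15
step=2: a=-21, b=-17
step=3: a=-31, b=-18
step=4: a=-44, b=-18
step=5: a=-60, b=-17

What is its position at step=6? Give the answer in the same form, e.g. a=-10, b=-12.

a=-79, b=-15

First differences are (-4, -3), (-7, -2), (-10, -1), (-13, +0), (-16, +1); their common second difference is (-3, +1) (constant acceleration).
step 6: a=-60, b=-17 + (-19, +2) → a=-79, b=-15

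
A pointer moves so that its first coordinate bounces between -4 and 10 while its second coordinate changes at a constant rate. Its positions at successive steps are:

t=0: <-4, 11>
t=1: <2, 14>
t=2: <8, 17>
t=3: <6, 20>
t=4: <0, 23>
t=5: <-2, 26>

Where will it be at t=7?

The first coordinate reflects between -4 and 10, moving 6 per step.
  step 6: -2 → 4
  step 7: 4 → 10
The second coordinate changes by +3 each step: at step 7 it is 32.

<10, 32>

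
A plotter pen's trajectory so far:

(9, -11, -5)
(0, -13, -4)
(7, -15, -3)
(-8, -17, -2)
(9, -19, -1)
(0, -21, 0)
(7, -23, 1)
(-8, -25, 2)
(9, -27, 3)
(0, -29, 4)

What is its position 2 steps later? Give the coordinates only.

(-8, -33, 6)

First: cycles through 9, 0, 7, -8 every 4 steps. Step 11 lands at position 3 of the cycle → -8.
Second: linear, -2 per step → -33 at step 11.
Third: linear, +1 per step → 6 at step 11.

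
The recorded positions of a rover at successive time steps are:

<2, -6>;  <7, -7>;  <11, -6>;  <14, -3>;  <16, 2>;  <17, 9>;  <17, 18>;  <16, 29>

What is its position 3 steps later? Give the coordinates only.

Taking differences between consecutive positions: <+5, -1>, <+4, +1>, <+3, +3>, <+2, +5>, <+1, +7>, <+0, +9>, <-1, +11>. These grow by <-1, +2> each step.
step 8: <16, 29> + <-2, +13> → <14, 42>
step 9: <14, 42> + <-3, +15> → <11, 57>
step 10: <11, 57> + <-4, +17> → <7, 74>

<7, 74>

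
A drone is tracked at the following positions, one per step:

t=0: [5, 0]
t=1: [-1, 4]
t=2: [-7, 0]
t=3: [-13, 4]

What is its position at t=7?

[-37, 4]

First: linear, -6 per step → -37 at step 7.
Second: cycles through 0, 4 every 2 steps. Step 7 lands at position 1 of the cycle → 4.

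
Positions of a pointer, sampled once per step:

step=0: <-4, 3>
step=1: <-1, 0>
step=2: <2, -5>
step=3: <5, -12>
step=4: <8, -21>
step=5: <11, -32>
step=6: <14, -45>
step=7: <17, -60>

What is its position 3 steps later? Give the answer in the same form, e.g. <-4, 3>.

Successive displacements: <+3, -3>, <+3, -5>, <+3, -7>, <+3, -9>, <+3, -11>, <+3, -13>, <+3, -15> — each changes by <+0, -2>.
step 8: <17, -60> + <+3, -17> → <20, -77>
step 9: <20, -77> + <+3, -19> → <23, -96>
step 10: <23, -96> + <+3, -21> → <26, -117>

<26, -117>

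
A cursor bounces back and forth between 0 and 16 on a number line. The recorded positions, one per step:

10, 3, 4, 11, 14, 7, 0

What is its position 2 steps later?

The value reflects between 0 and 16, moving 7 per step.
  step 7: 0 → 7
  step 8: 7 → 14

14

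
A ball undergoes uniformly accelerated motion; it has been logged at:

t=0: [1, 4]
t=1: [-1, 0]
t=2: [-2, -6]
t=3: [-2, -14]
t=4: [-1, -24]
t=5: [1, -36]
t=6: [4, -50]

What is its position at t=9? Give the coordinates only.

Successive displacements: [-2, -4], [-1, -6], [+0, -8], [+1, -10], [+2, -12], [+3, -14] — each changes by [+1, -2].
step 7: [4, -50] + [+4, -16] → [8, -66]
step 8: [8, -66] + [+5, -18] → [13, -84]
step 9: [13, -84] + [+6, -20] → [19, -104]

[19, -104]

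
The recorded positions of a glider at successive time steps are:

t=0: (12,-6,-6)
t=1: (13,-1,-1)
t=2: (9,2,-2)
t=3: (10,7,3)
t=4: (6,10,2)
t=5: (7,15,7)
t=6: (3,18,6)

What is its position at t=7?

(4,23,11)

Differencing gives (+1,+5,+5), (-4,+3,-1), (+1,+5,+5), (-4,+3,-1), (+1,+5,+5), (-4,+3,-1). This is the pattern (+1,+5,+5), (-4,+3,-1) repeated.
step 7: apply (+1,+5,+5) → (4,23,11)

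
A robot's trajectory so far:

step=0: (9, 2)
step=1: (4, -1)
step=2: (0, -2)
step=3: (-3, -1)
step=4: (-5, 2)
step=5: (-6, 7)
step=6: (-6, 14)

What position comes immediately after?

First differences are (-5, -3), (-4, -1), (-3, +1), (-2, +3), (-1, +5), (+0, +7); their common second difference is (+1, +2) (constant acceleration).
step 7: (-6, 14) + (+1, +9) → (-5, 23)

(-5, 23)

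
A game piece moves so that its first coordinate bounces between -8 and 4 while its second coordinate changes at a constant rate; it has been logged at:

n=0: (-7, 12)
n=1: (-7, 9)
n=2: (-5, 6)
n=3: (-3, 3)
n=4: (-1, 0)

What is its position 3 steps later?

(3, -9)

The first coordinate travels 2 per step and bounces off the walls at -8 and 4.
  step 5: -1 → 1
  step 6: 1 → 3
  step 7: 3 → 3
The second coordinate changes by -3 each step: at step 7 it is -9.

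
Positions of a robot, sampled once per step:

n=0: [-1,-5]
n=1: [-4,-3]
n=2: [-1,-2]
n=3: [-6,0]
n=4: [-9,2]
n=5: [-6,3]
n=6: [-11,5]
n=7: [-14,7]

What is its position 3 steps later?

[-19,12]

Step-to-step displacements: [-3,+2], [+3,+1], [-5,+2], [-3,+2], [+3,+1], [-5,+2], [-3,+2] — a repeating cycle of length 3.
step 8: apply [+3,+1] → [-11,8]
step 9: apply [-5,+2] → [-16,10]
step 10: apply [-3,+2] → [-19,12]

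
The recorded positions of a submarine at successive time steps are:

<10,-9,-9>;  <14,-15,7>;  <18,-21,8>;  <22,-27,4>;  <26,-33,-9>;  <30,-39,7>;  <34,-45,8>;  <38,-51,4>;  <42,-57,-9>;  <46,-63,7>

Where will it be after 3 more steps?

First: linear, +4 per step → 58 at step 12.
Second: linear, -6 per step → -81 at step 12.
Third: cycles through -9, 7, 8, 4 every 4 steps. Step 12 lands at position 0 of the cycle → -9.

<58,-81,-9>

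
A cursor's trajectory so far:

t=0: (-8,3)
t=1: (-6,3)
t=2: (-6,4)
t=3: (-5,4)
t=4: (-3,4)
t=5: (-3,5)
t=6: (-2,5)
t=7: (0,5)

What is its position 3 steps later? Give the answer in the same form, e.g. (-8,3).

(3,6)

The moves between consecutive positions are (+2,+0), (+0,+1), (+1,+0), (+2,+0), (+0,+1), (+1,+0), (+2,+0); they repeat the 3-cycle [(+2,+0), (+0,+1), (+1,+0)].
step 8: apply (+0,+1) → (0,6)
step 9: apply (+1,+0) → (1,6)
step 10: apply (+2,+0) → (3,6)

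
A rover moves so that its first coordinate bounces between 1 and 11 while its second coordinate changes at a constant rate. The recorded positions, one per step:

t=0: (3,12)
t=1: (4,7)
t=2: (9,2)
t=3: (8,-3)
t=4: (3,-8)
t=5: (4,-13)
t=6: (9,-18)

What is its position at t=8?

The first coordinate travels 5 per step and bounces off the walls at 1 and 11.
  step 7: 9 → 8
  step 8: 8 → 3
The second coordinate changes by -5 each step: at step 8 it is -28.

(3,-28)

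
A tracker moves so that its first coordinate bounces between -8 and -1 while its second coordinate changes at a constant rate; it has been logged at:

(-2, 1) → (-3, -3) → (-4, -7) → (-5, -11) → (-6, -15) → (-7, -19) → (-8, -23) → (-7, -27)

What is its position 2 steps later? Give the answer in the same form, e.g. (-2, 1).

(-5, -35)

The first coordinate travels 1 per step and bounces off the walls at -8 and -1.
  step 8: -7 → -6
  step 9: -6 → -5
The second coordinate changes by -4 each step: at step 9 it is -35.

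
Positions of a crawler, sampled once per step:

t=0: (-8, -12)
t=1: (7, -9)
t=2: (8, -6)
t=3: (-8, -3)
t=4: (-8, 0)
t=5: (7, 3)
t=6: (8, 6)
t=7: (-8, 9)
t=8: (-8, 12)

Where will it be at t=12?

The first coordinate repeats the cycle [-8, 7, 8, -8] with period 4; step 12 mod 4 = 0, giving -8.
The second coordinate changes by +3 each step, so at step 12 it is -12 + 12·(3) = 24.

(-8, 24)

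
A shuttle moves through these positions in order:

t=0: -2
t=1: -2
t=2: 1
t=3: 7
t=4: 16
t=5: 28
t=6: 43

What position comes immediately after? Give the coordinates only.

61

First differences are +0, +3, +6, +9, +12, +15; their common second difference is +3 (constant acceleration).
step 7: 43 + 18 → 61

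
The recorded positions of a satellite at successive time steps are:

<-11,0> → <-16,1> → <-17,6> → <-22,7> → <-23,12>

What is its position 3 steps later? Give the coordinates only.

<-34,19>

Step-to-step displacements: <-5,+1>, <-1,+5>, <-5,+1>, <-1,+5> — a repeating cycle of length 2.
step 5: apply <-5,+1> → <-28,13>
step 6: apply <-1,+5> → <-29,18>
step 7: apply <-5,+1> → <-34,19>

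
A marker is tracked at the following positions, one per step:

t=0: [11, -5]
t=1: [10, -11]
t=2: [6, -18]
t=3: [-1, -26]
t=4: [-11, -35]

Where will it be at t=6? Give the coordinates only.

First differences are [-1, -6], [-4, -7], [-7, -8], [-10, -9]; their common second difference is [-3, -1] (constant acceleration).
step 5: [-11, -35] + [-13, -10] → [-24, -45]
step 6: [-24, -45] + [-16, -11] → [-40, -56]

[-40, -56]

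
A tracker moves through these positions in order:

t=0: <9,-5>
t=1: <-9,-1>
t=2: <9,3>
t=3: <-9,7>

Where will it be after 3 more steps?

The first coordinate repeats the cycle [9, -9] with period 2; step 6 mod 2 = 0, giving 9.
The second coordinate changes by +4 each step, so at step 6 it is -5 + 6·(4) = 19.

<9,19>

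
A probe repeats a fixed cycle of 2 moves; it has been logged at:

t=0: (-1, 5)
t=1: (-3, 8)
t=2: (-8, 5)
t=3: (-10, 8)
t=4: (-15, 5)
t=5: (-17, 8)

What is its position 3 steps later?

Differencing gives (-2, +3), (-5, -3), (-2, +3), (-5, -3), (-2, +3). This is the pattern (-2, +3), (-5, -3) repeated.
step 6: apply (-5, -3) → (-22, 5)
step 7: apply (-2, +3) → (-24, 8)
step 8: apply (-5, -3) → (-29, 5)

(-29, 5)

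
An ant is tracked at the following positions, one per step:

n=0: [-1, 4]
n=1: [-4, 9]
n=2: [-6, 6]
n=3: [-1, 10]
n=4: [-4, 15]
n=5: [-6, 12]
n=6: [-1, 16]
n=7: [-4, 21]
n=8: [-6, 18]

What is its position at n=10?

Step-to-step displacements: [-3, +5], [-2, -3], [+5, +4], [-3, +5], [-2, -3], [+5, +4], [-3, +5], [-2, -3] — a repeating cycle of length 3.
step 9: apply [+5, +4] → [-1, 22]
step 10: apply [-3, +5] → [-4, 27]

[-4, 27]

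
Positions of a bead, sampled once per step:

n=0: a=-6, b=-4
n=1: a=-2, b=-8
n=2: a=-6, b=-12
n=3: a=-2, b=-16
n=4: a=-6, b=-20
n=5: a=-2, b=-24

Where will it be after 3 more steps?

a=-6, b=-36

A: cycles through -6, -2 every 2 steps. Step 8 lands at position 0 of the cycle → -6.
B: linear, -4 per step → -36 at step 8.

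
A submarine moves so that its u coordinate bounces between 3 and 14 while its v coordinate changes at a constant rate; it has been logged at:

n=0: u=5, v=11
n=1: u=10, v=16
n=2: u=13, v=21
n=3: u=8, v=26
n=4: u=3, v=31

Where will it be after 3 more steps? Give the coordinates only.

The u coordinate travels 5 per step and bounces off the walls at 3 and 14.
  step 5: 3 → 8
  step 6: 8 → 13
  step 7: 13 → 10
The v coordinate changes by +5 each step: at step 7 it is 46.

u=10, v=46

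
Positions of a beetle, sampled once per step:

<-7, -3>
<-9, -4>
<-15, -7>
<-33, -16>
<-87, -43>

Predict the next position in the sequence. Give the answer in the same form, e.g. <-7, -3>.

Consecutive displacements <-2, -1>, <-6, -3>, <-18, -9>, <-54, -27> scale by a factor of 3 each step.
step 5: <-87, -43> + <-162, -81> → <-249, -124>

<-249, -124>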